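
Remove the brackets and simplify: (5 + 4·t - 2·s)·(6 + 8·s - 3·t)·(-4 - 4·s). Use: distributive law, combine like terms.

-120 - 232·s - 48·s^2 - 36·t - 188·s·t - 152·s^2·t + 48·t^2 + 48·s·t^2 + 64·s^3

(5 + 4·t - 2·s)·(6 + 8·s - 3·t)·(-4 - 4·s)
= (30 + 40·s - 15·t + 24·t + 32·s·t - 12·t^2 - 12·s - 16·s^2 + 6·s·t)·(-4 - 4·s)    [distributive law]
= (30 + 28·s + 9·t + 38·s·t - 12·t^2 - 16·s^2)·(-4 - 4·s)    [combine like terms]
= -120 - 120·s - 112·s - 112·s^2 - 36·t - 36·s·t - 152·s·t - 152·s^2·t + 48·t^2 + 48·s·t^2 + 64·s^2 + 64·s^3    [distributive law]
= -120 - 232·s - 48·s^2 - 36·t - 188·s·t - 152·s^2·t + 48·t^2 + 48·s·t^2 + 64·s^3    [combine like terms]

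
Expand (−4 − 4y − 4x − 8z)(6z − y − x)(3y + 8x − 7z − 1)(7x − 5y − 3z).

(−4 − 4y − 4x − 8z)(6z − y − x)(3y + 8x − 7z − 1)(7x − 5y − 3z)
= (−24z + 4y + 4x − 24yz + 4y² + 4xy − 24xz + 4xy + 4x² − 48z² + 8yz + 8xz)(3y + 8x − 7z − 1)(7x − 5y − 3z)    [distributive law]
= (−24z + 4y + 4x − 16yz + 4y² + 8xy − 16xz + 4x² − 48z²)(3y + 8x − 7z − 1)(7x − 5y − 3z)    [combine like terms]
= (−72yz − 192xz + 168z² + 24z + 12y² + 32xy − 28yz − 4y + 12xy + 32x² − 28xz − 4x − 48y²z − 128xyz + 112yz² + 16yz + 12y³ + 32xy² − 28y²z − 4y² + 24xy² + 64x²y − 56xyz − 8xy − 48xyz − 128x²z + 112xz² + 16xz + 12x²y + 32x³ − 28x²z − 4x² − 144yz² − 384xz² + 336z³ + 48z²)(7x − 5y − 3z)    [distributive law]
= (−84yz − 204xz + 216z² + 24z + 8y² + 36xy − 4y + 28x² − 4x − 76y²z − 232xyz − 32yz² + 12y³ + 56xy² + 76x²y − 156x²z − 272xz² + 32x³ + 336z³)(7x − 5y − 3z)    [combine like terms]
= −588xyz + 420y²z + 252yz² − 1428x²z + 1020xyz + 612xz² + 1512xz² − 1080yz² − 648z³ + 168xz − 120yz − 72z² + 56xy² − 40y³ − 24y²z + 252x²y − 180xy² − 108xyz − 28xy + 20y² + 12yz + 196x³ − 140x²y − 84x²z − 28x² + 20xy + 12xz − 532xy²z + 380y³z + 228y²z² − 1624x²yz + 1160xy²z + 696xyz² − 224xyz² + 160y²z² + 96yz³ + 84xy³ − 60y⁴ − 36y³z + 392x²y² − 280xy³ − 168xy²z + 532x³y − 380x²y² − 228x²yz − 1092x³z + 780x²yz + 468x²z² − 1904x²z² + 1360xyz² + 816xz³ + 224x⁴ − 160x³y − 96x³z + 2352xz³ − 1680yz³ − 1008z⁴    [distributive law]
= 324xyz + 396y²z − 828yz² − 1512x²z + 2124xz² − 648z³ + 180xz − 108yz − 72z² − 124xy² − 40y³ + 112x²y − 8xy + 20y² + 196x³ − 28x² + 460xy²z + 344y³z + 388y²z² − 1072x²yz + 1832xyz² − 1584yz³ − 196xy³ − 60y⁴ + 12x²y² + 372x³y − 1188x³z − 1436x²z² + 3168xz³ + 224x⁴ − 1008z⁴    [combine like terms]

324xyz + 396y²z − 828yz² − 1512x²z + 2124xz² − 648z³ + 180xz − 108yz − 72z² − 124xy² − 40y³ + 112x²y − 8xy + 20y² + 196x³ − 28x² + 460xy²z + 344y³z + 388y²z² − 1072x²yz + 1832xyz² − 1584yz³ − 196xy³ − 60y⁴ + 12x²y² + 372x³y − 1188x³z − 1436x²z² + 3168xz³ + 224x⁴ − 1008z⁴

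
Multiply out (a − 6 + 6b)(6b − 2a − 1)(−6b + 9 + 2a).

(a − 6 + 6b)(6b − 2a − 1)(−6b + 9 + 2a)
= (6ab − 2a² − a − 36b + 12a + 6 + 36b² − 12ab − 6b)(−6b + 9 + 2a)    [distributive law]
= (−6ab − 2a² + 11a − 42b + 6 + 36b²)(−6b + 9 + 2a)    [combine like terms]
= 36ab² − 54ab − 12a²b + 12a²b − 18a² − 4a³ − 66ab + 99a + 22a² + 252b² − 378b − 84ab − 36b + 54 + 12a − 216b³ + 324b² + 72ab²    [distributive law]
= 108ab² − 204ab + 4a² − 4a³ + 111a + 576b² − 414b + 54 − 216b³    [combine like terms]

108ab² − 204ab + 4a² − 4a³ + 111a + 576b² − 414b + 54 − 216b³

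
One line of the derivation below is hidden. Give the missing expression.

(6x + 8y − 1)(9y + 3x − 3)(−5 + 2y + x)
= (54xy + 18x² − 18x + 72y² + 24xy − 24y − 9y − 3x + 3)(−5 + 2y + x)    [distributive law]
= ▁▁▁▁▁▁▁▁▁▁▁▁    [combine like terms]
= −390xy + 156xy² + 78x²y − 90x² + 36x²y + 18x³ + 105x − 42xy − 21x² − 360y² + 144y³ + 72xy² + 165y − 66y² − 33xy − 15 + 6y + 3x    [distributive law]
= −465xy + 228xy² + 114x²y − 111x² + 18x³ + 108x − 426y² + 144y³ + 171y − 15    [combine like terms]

By combine like terms:

(78xy + 18x² − 21x + 72y² − 33y + 3)(−5 + 2y + x)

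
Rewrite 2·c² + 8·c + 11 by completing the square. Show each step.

2·c² + 8·c + 11
= 2(c² + 4·c) + 11    [factor out 2 from the c-terms]
= 2(c² + 4·c + 4 − 4) + 11    [add and subtract 4 inside the bracket]
= 2(c + 2)² − 8 + 11    [perfect-square identity]
= 2(c + 2)² + 3    [combine constants]

2(c + 2)² + 3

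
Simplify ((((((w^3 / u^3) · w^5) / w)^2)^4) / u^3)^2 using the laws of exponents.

((((((w^3 / u^3) · w^5) / w)^2)^4) / u^3)^2
= ((((((w^3 / u^3) · w^5) / w)^2)^4)^2) / ((u^3)^2)    [power of a quotient]
= (((((w^3 / u^3) · w^5) / w)^2)^8) / ((u^3)^2)    [power of a power]
= ((((w^3 / u^3) · w^5) / w)^16) / ((u^3)^2)    [power of a power]
= ((((w^3 / u^3) · w^5)^16) / (w^16)) / ((u^3)^2)    [power of a quotient]
= ((((w^3 / u^3)^16) · ((w^5)^16)) / (w^16)) / ((u^3)^2)    [power of a product]
= (((((w^3)^16) / ((u^3)^16)) · ((w^5)^16)) / (w^16)) / ((u^3)^2)    [power of a quotient]
= (((w^48 / ((u^3)^16)) · ((w^5)^16)) / (w^16)) / ((u^3)^2)    [power of a power]
= (((w^48 / u^48) · ((w^5)^16)) / (w^16)) / ((u^3)^2)    [power of a power]
= (((w^48 / u^48) · w^80) / (w^16)) / ((u^3)^2)    [power of a power]
= (((w^48 / u^48) · w^80) / w^16) / u^6    [power of a power]
= u^(-54)w^112    [quotient of powers; product of powers]

u^(-54)w^112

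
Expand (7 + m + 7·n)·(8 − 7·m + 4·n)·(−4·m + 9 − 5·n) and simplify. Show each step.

−593·m + 504 + 476·n + 101·m^2 − 536·m·n − 168·n^2 + 28·m^3 + 215·m^2·n + 113·m·n^2 − 140·n^3

(7 + m + 7·n)·(8 − 7·m + 4·n)·(−4·m + 9 − 5·n)
= (56 − 49·m + 28·n + 8·m − 7·m^2 + 4·m·n + 56·n − 49·m·n + 28·n^2)·(−4·m + 9 − 5·n)    [distributive law]
= (56 − 41·m + 84·n − 7·m^2 − 45·m·n + 28·n^2)·(−4·m + 9 − 5·n)    [combine like terms]
= −224·m + 504 − 280·n + 164·m^2 − 369·m + 205·m·n − 336·m·n + 756·n − 420·n^2 + 28·m^3 − 63·m^2 + 35·m^2·n + 180·m^2·n − 405·m·n + 225·m·n^2 − 112·m·n^2 + 252·n^2 − 140·n^3    [distributive law]
= −593·m + 504 + 476·n + 101·m^2 − 536·m·n − 168·n^2 + 28·m^3 + 215·m^2·n + 113·m·n^2 − 140·n^3    [combine like terms]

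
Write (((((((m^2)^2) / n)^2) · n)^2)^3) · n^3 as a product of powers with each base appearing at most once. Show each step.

(((((((m^2)^2) / n)^2) · n)^2)^3) · n^3
= ((((((m^2)^2) / n)^2) · n)^6) · n^3    [power of a power]
= ((((((m^2)^2) / n)^2)^6) · (n^6)) · n^3    [power of a product]
= (((((m^2)^2) / n)^12) · (n^6)) · n^3    [power of a power]
= (((((m^2)^2)^12) / (n^12)) · (n^6)) · n^3    [power of a quotient]
= ((((m^2)^24) / (n^12)) · (n^6)) · n^3    [power of a power]
= ((m^48 / (n^12)) · (n^6)) · n^3    [power of a power]
= m^48·n^(-3)    [quotient of powers; product of powers]

m^48·n^(-3)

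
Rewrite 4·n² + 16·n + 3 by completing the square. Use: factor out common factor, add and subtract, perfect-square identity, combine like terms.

4(n + 2)² - 13

4·n² + 16·n + 3
= 4(n² + 4·n) + 3    [factor out 4 from the n-terms]
= 4(n² + 4·n + 4 - 4) + 3    [add and subtract 4 inside the bracket]
= 4(n + 2)² - 16 + 3    [perfect-square identity]
= 4(n + 2)² - 13    [combine constants]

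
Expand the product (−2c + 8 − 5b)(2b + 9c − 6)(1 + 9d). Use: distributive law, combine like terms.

(−2c + 8 − 5b)(2b + 9c − 6)(1 + 9d)
= (−4bc − 18c^2 + 12c + 16b + 72c − 48 − 10b^2 − 45bc + 30b)(1 + 9d)    [distributive law]
= (−49bc − 18c^2 + 84c + 46b − 48 − 10b^2)(1 + 9d)    [combine like terms]
= −49bc − 441bcd − 18c^2 − 162c^2d + 84c + 756cd + 46b + 414bd − 48 − 432d − 10b^2 − 90b^2d    [distributive law]

−49bc − 441bcd − 18c^2 − 162c^2d + 84c + 756cd + 46b + 414bd − 48 − 432d − 10b^2 − 90b^2d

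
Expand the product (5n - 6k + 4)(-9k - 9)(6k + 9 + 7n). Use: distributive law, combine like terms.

(5n - 6k + 4)(-9k - 9)(6k + 9 + 7n)
= (-45kn - 45n + 54k^2 + 54k - 36k - 36)(6k + 9 + 7n)    [distributive law]
= (-45kn - 45n + 54k^2 + 18k - 36)(6k + 9 + 7n)    [combine like terms]
= -270k^2n - 405kn - 315kn^2 - 270kn - 405n - 315n^2 + 324k^3 + 486k^2 + 378k^2n + 108k^2 + 162k + 126kn - 216k - 324 - 252n    [distributive law]
= 108k^2n - 549kn - 315kn^2 - 657n - 315n^2 + 324k^3 + 594k^2 - 54k - 324    [combine like terms]

108k^2n - 549kn - 315kn^2 - 657n - 315n^2 + 324k^3 + 594k^2 - 54k - 324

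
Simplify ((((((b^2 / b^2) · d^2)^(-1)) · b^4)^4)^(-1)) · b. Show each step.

b^(-15)d^8

((((((b^2 / b^2) · d^2)^(-1)) · b^4)^4)^(-1)) · b
= (((((b^2 / b^2) · d^2)^(-1)) · b^4)^(-4)) · b    [power of a power]
= (((((b^2 / b^2) · d^2)^(-1))^(-4)) · ((b^4)^(-4))) · b    [power of a product]
= ((((b^2 / b^2) · d^2)^4) · ((b^4)^(-4))) · b    [power of a power]
= ((((b^2 / b^2)^4) · ((d^2)^4)) · ((b^4)^(-4))) · b    [power of a product]
= (((((b^2)^4) / ((b^2)^4)) · ((d^2)^4)) · ((b^4)^(-4))) · b    [power of a quotient]
= (((b^8 / ((b^2)^4)) · ((d^2)^4)) · ((b^4)^(-4))) · b    [power of a power]
= (((b^8 / b^8) · ((d^2)^4)) · ((b^4)^(-4))) · b    [power of a power]
= ((b^0 · ((d^2)^4)) · ((b^4)^(-4))) · b    [quotient of powers]
= ((b^0 · d^8) · ((b^4)^(-4))) · b    [power of a power]
= ((b^0 · d^8) · b^(-16)) · b    [power of a power]
= b^(-15)d^8    [product of powers]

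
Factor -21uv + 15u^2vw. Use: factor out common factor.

3uv(-7 + 5uw)

-21uv + 15u^2vw
= 3(-7uv + 5u^2vw)    [factor out 3]
= 3uv(-7 + 5uw)    [factor out uv]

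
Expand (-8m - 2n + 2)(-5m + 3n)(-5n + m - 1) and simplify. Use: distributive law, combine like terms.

-214m^2n + 40m^3 - 50m^2 + 64mn^2 + 70mn + 30n^3 - 24n^2 + 10m - 6n

(-8m - 2n + 2)(-5m + 3n)(-5n + m - 1)
= (40m^2 - 24mn + 10mn - 6n^2 - 10m + 6n)(-5n + m - 1)    [distributive law]
= (40m^2 - 14mn - 6n^2 - 10m + 6n)(-5n + m - 1)    [combine like terms]
= -200m^2n + 40m^3 - 40m^2 + 70mn^2 - 14m^2n + 14mn + 30n^3 - 6mn^2 + 6n^2 + 50mn - 10m^2 + 10m - 30n^2 + 6mn - 6n    [distributive law]
= -214m^2n + 40m^3 - 50m^2 + 64mn^2 + 70mn + 30n^3 - 24n^2 + 10m - 6n    [combine like terms]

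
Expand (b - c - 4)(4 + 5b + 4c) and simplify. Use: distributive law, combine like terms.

(b - c - 4)(4 + 5b + 4c)
= 4b + 5b^2 + 4bc - 4c - 5bc - 4c^2 - 16 - 20b - 16c    [distributive law]
= -16b + 5b^2 - bc - 20c - 4c^2 - 16    [combine like terms]

-16b + 5b^2 - bc - 20c - 4c^2 - 16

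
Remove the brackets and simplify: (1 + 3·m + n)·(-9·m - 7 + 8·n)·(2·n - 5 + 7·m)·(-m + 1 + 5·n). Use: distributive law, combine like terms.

-196·m²·n + 396·m·n - 516·m·n² - 176·m² + 66·m - 114·m³ + 156·n - 133·n² + 35 - 174·n³ - 996·m³·n + 169·m²·n² + 189·m⁴ + 414·m·n³ + 80·n⁴

(1 + 3·m + n)·(-9·m - 7 + 8·n)·(2·n - 5 + 7·m)·(-m + 1 + 5·n)
= (-9·m - 7 + 8·n - 27·m² - 21·m + 24·m·n - 9·m·n - 7·n + 8·n²)·(2·n - 5 + 7·m)·(-m + 1 + 5·n)    [distributive law]
= (-30·m - 7 + n - 27·m² + 15·m·n + 8·n²)·(2·n - 5 + 7·m)·(-m + 1 + 5·n)    [combine like terms]
= (-60·m·n + 150·m - 210·m² - 14·n + 35 - 49·m + 2·n² - 5·n + 7·m·n - 54·m²·n + 135·m² - 189·m³ + 30·m·n² - 75·m·n + 105·m²·n + 16·n³ - 40·n² + 56·m·n²)·(-m + 1 + 5·n)    [distributive law]
= (-128·m·n + 101·m - 75·m² - 19·n + 35 - 38·n² + 51·m²·n - 189·m³ + 86·m·n² + 16·n³)·(-m + 1 + 5·n)    [combine like terms]
= 128·m²·n - 128·m·n - 640·m·n² - 101·m² + 101·m + 505·m·n + 75·m³ - 75·m² - 375·m²·n + 19·m·n - 19·n - 95·n² - 35·m + 35 + 175·n + 38·m·n² - 38·n² - 190·n³ - 51·m³·n + 51·m²·n + 255·m²·n² + 189·m⁴ - 189·m³ - 945·m³·n - 86·m²·n² + 86·m·n² + 430·m·n³ - 16·m·n³ + 16·n³ + 80·n⁴    [distributive law]
= -196·m²·n + 396·m·n - 516·m·n² - 176·m² + 66·m - 114·m³ + 156·n - 133·n² + 35 - 174·n³ - 996·m³·n + 169·m²·n² + 189·m⁴ + 414·m·n³ + 80·n⁴    [combine like terms]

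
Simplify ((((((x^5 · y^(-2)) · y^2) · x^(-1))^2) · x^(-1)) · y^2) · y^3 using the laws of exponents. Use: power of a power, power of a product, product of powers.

((((((x^5 · y^(-2)) · y^2) · x^(-1))^2) · x^(-1)) · y^2) · y^3
= ((((((x^5 · y^(-2)) · y^2)^2) · ((x^(-1))^2)) · x^(-1)) · y^2) · y^3    [power of a product]
= ((((((x^5 · y^(-2))^2) · ((y^2)^2)) · ((x^(-1))^2)) · x^(-1)) · y^2) · y^3    [power of a product]
= (((((((x^5)^2) · ((y^(-2))^2)) · ((y^2)^2)) · ((x^(-1))^2)) · x^(-1)) · y^2) · y^3    [power of a product]
= (((((x^10 · ((y^(-2))^2)) · ((y^2)^2)) · ((x^(-1))^2)) · x^(-1)) · y^2) · y^3    [power of a power]
= (((((x^10 · y^(-4)) · ((y^2)^2)) · ((x^(-1))^2)) · x^(-1)) · y^2) · y^3    [power of a power]
= (((((x^10 · y^(-4)) · y^4) · ((x^(-1))^2)) · x^(-1)) · y^2) · y^3    [power of a power]
= (((((x^10 · y^(-4)) · y^4) · x^(-2)) · x^(-1)) · y^2) · y^3    [power of a power]
= x^7y^5    [product of powers]

x^7y^5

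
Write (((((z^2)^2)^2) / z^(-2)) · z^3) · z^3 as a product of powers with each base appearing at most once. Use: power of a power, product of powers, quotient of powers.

(((((z^2)^2)^2) / z^(-2)) · z^3) · z^3
= ((((z^2)^4) / z^(-2)) · z^3) · z^3    [power of a power]
= ((z^8 / z^(-2)) · z^3) · z^3    [power of a power]
= (z^10 · z^3) · z^3    [quotient of powers]
= z^13 · z^3    [product of powers]
= z^16    [product of powers]

z^16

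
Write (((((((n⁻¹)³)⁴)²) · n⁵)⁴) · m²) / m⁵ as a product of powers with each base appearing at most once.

m⁻³n⁻⁷⁶

(((((((n⁻¹)³)⁴)²) · n⁵)⁴) · m²) / m⁵
= (((((((n⁻¹)³)⁴)²)⁴) · ((n⁵)⁴)) · m²) / m⁵    [power of a product]
= ((((((n⁻¹)³)⁴)⁸) · ((n⁵)⁴)) · m²) / m⁵    [power of a power]
= (((((n⁻¹)³)³²) · ((n⁵)⁴)) · m²) / m⁵    [power of a power]
= ((((n⁻¹)⁹⁶) · ((n⁵)⁴)) · m²) / m⁵    [power of a power]
= ((n⁻⁹⁶ · ((n⁵)⁴)) · m²) / m⁵    [power of a power]
= ((n⁻⁹⁶ · n²⁰) · m²) / m⁵    [power of a power]
= (n⁻⁷⁶ · m²) / m⁵    [product of powers]
= m⁻³n⁻⁷⁶    [quotient of powers]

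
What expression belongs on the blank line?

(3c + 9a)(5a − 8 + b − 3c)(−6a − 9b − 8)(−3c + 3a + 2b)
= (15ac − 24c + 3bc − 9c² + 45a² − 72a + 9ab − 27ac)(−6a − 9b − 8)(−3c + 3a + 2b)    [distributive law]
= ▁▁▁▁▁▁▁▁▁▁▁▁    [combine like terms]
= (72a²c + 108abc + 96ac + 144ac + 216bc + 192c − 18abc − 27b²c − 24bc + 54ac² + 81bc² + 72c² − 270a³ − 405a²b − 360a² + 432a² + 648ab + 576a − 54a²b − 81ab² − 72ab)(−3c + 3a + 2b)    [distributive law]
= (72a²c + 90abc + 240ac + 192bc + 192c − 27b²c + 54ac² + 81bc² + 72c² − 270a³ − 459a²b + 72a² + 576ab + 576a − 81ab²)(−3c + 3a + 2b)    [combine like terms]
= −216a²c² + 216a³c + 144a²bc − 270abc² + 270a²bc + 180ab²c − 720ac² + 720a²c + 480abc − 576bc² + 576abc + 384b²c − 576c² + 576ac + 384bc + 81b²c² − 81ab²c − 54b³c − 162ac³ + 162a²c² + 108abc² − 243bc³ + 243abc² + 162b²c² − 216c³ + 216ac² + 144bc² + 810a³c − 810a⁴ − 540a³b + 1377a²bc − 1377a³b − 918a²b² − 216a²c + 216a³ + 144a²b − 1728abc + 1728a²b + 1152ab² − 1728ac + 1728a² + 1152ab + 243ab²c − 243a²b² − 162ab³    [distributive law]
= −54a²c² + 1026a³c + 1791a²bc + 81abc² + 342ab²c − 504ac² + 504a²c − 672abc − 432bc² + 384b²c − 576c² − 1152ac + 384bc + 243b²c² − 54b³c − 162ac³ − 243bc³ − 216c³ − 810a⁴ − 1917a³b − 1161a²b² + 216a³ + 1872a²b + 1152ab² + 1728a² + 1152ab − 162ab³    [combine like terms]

After combine like terms, the bracketed line is:

(−12ac − 24c + 3bc − 9c² + 45a² − 72a + 9ab)(−6a − 9b − 8)(−3c + 3a + 2b)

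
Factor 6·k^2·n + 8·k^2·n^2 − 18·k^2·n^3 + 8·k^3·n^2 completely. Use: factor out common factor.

2·k^2·n(3 + 4·n − 9·n^2 + 4·k·n)

6·k^2·n + 8·k^2·n^2 − 18·k^2·n^3 + 8·k^3·n^2
= 2(3·k^2·n + 4·k^2·n^2 − 9·k^2·n^3 + 4·k^3·n^2)    [factor out 2]
= 2·k^2·n(3 + 4·n − 9·n^2 + 4·k·n)    [factor out k^2·n]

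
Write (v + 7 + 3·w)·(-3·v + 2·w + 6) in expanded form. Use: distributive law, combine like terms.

(v + 7 + 3·w)·(-3·v + 2·w + 6)
= -3·v² + 2·v·w + 6·v - 21·v + 14·w + 42 - 9·v·w + 6·w² + 18·w    [distributive law]
= -3·v² - 7·v·w - 15·v + 32·w + 42 + 6·w²    [combine like terms]

-3·v² - 7·v·w - 15·v + 32·w + 42 + 6·w²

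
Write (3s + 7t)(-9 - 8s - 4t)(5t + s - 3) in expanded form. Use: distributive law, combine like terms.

(3s + 7t)(-9 - 8s - 4t)(5t + s - 3)
= (-27s - 24s^2 - 12st - 63t - 56st - 28t^2)(5t + s - 3)    [distributive law]
= (-27s - 24s^2 - 68st - 63t - 28t^2)(5t + s - 3)    [combine like terms]
= -135st - 27s^2 + 81s - 120s^2t - 24s^3 + 72s^2 - 340st^2 - 68s^2t + 204st - 315t^2 - 63st + 189t - 140t^3 - 28st^2 + 84t^2    [distributive law]
= 6st + 45s^2 + 81s - 188s^2t - 24s^3 - 368st^2 - 231t^2 + 189t - 140t^3    [combine like terms]

6st + 45s^2 + 81s - 188s^2t - 24s^3 - 368st^2 - 231t^2 + 189t - 140t^3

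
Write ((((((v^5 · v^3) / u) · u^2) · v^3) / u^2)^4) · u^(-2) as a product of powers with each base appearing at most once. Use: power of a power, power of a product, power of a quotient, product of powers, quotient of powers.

((((((v^5 · v^3) / u) · u^2) · v^3) / u^2)^4) · u^(-2)
= ((((((v^5 · v^3) / u) · u^2) · v^3)^4) / ((u^2)^4)) · u^(-2)    [power of a quotient]
= ((((((v^5 · v^3) / u) · u^2)^4) · ((v^3)^4)) / ((u^2)^4)) · u^(-2)    [power of a product]
= ((((((v^5 · v^3) / u)^4) · ((u^2)^4)) · ((v^3)^4)) / ((u^2)^4)) · u^(-2)    [power of a product]
= ((((((v^5 · v^3)^4) / (u^4)) · ((u^2)^4)) · ((v^3)^4)) / ((u^2)^4)) · u^(-2)    [power of a quotient]
= (((((((v^5)^4) · ((v^3)^4)) / (u^4)) · ((u^2)^4)) · ((v^3)^4)) / ((u^2)^4)) · u^(-2)    [power of a product]
= (((((v^20 · ((v^3)^4)) / (u^4)) · ((u^2)^4)) · ((v^3)^4)) / ((u^2)^4)) · u^(-2)    [power of a power]
= (((((v^20 · v^12) / (u^4)) · ((u^2)^4)) · ((v^3)^4)) / ((u^2)^4)) · u^(-2)    [power of a power]
= ((((v^32 / (u^4)) · ((u^2)^4)) · ((v^3)^4)) / ((u^2)^4)) · u^(-2)    [product of powers]
= ((((v^32 / u^4) · u^8) · ((v^3)^4)) / ((u^2)^4)) · u^(-2)    [power of a power]
= ((((v^32 / u^4) · u^8) · v^12) / ((u^2)^4)) · u^(-2)    [power of a power]
= ((((v^32 / u^4) · u^8) · v^12) / u^8) · u^(-2)    [power of a power]
= u^(-6)·v^44    [quotient of powers; product of powers]

u^(-6)·v^44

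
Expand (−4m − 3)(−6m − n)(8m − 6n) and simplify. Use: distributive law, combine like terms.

(−4m − 3)(−6m − n)(8m − 6n)
= (24m^2 + 4mn + 18m + 3n)(8m − 6n)    [distributive law]
= 192m^3 − 144m^2n + 32m^2n − 24mn^2 + 144m^2 − 108mn + 24mn − 18n^2    [distributive law]
= 192m^3 − 112m^2n − 24mn^2 + 144m^2 − 84mn − 18n^2    [combine like terms]

192m^3 − 112m^2n − 24mn^2 + 144m^2 − 84mn − 18n^2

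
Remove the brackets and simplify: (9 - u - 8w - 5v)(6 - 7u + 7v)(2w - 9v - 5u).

108w - 486v - 270u + 102uw + 456uv + 345u^2 + 498vw - 297v^2 - 266u^2w - 203u^2v - 35u^3 - 168uvw - 77uv^2 - 96w^2 + 112uw^2 - 112vw^2 + 434v^2w + 315v^3

(9 - u - 8w - 5v)(6 - 7u + 7v)(2w - 9v - 5u)
= (54 - 63u + 63v - 6u + 7u^2 - 7uv - 48w + 56uw - 56vw - 30v + 35uv - 35v^2)(2w - 9v - 5u)    [distributive law]
= (54 - 69u + 33v + 7u^2 + 28uv - 48w + 56uw - 56vw - 35v^2)(2w - 9v - 5u)    [combine like terms]
= 108w - 486v - 270u - 138uw + 621uv + 345u^2 + 66vw - 297v^2 - 165uv + 14u^2w - 63u^2v - 35u^3 + 56uvw - 252uv^2 - 140u^2v - 96w^2 + 432vw + 240uw + 112uw^2 - 504uvw - 280u^2w - 112vw^2 + 504v^2w + 280uvw - 70v^2w + 315v^3 + 175uv^2    [distributive law]
= 108w - 486v - 270u + 102uw + 456uv + 345u^2 + 498vw - 297v^2 - 266u^2w - 203u^2v - 35u^3 - 168uvw - 77uv^2 - 96w^2 + 112uw^2 - 112vw^2 + 434v^2w + 315v^3    [combine like terms]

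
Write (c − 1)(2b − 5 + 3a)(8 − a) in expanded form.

(c − 1)(2b − 5 + 3a)(8 − a)
= (2bc − 5c + 3ac − 2b + 5 − 3a)(8 − a)    [distributive law]
= 16bc − 2abc − 40c + 5ac + 24ac − 3a^2c − 16b + 2ab + 40 − 5a − 24a + 3a^2    [distributive law]
= 16bc − 2abc − 40c + 29ac − 3a^2c − 16b + 2ab + 40 − 29a + 3a^2    [combine like terms]

16bc − 2abc − 40c + 29ac − 3a^2c − 16b + 2ab + 40 − 29a + 3a^2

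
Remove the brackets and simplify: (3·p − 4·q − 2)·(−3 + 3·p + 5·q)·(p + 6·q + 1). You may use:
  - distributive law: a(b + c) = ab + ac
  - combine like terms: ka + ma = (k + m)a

(3·p − 4·q − 2)·(−3 + 3·p + 5·q)·(p + 6·q + 1)
= (−9·p + 9·p^2 + 15·p·q + 12·q − 12·p·q − 20·q^2 + 6 − 6·p − 10·q)·(p + 6·q + 1)    [distributive law]
= (−15·p + 9·p^2 + 3·p·q + 2·q − 20·q^2 + 6)·(p + 6·q + 1)    [combine like terms]
= −15·p^2 − 90·p·q − 15·p + 9·p^3 + 54·p^2·q + 9·p^2 + 3·p^2·q + 18·p·q^2 + 3·p·q + 2·p·q + 12·q^2 + 2·q − 20·p·q^2 − 120·q^3 − 20·q^2 + 6·p + 36·q + 6    [distributive law]
= −6·p^2 − 85·p·q − 9·p + 9·p^3 + 57·p^2·q − 2·p·q^2 − 8·q^2 + 38·q − 120·q^3 + 6    [combine like terms]

−6·p^2 − 85·p·q − 9·p + 9·p^3 + 57·p^2·q − 2·p·q^2 − 8·q^2 + 38·q − 120·q^3 + 6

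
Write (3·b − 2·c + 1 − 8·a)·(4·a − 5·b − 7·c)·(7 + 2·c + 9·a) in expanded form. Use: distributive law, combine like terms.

(3·b − 2·c + 1 − 8·a)·(4·a − 5·b − 7·c)·(7 + 2·c + 9·a)
= (12·a·b − 15·b² − 21·b·c − 8·a·c + 10·b·c + 14·c² + 4·a − 5·b − 7·c − 32·a² + 40·a·b + 56·a·c)·(7 + 2·c + 9·a)    [distributive law]
= (52·a·b − 15·b² − 11·b·c + 48·a·c + 14·c² + 4·a − 5·b − 7·c − 32·a²)·(7 + 2·c + 9·a)    [combine like terms]
= 364·a·b + 104·a·b·c + 468·a²·b − 105·b² − 30·b²·c − 135·a·b² − 77·b·c − 22·b·c² − 99·a·b·c + 336·a·c + 96·a·c² + 432·a²·c + 98·c² + 28·c³ + 126·a·c² + 28·a + 8·a·c + 36·a² − 35·b − 10·b·c − 45·a·b − 49·c − 14·c² − 63·a·c − 224·a² − 64·a²·c − 288·a³    [distributive law]
= 319·a·b + 5·a·b·c + 468·a²·b − 105·b² − 30·b²·c − 135·a·b² − 87·b·c − 22·b·c² + 281·a·c + 222·a·c² + 368·a²·c + 84·c² + 28·c³ + 28·a − 188·a² − 35·b − 49·c − 288·a³    [combine like terms]

319·a·b + 5·a·b·c + 468·a²·b − 105·b² − 30·b²·c − 135·a·b² − 87·b·c − 22·b·c² + 281·a·c + 222·a·c² + 368·a²·c + 84·c² + 28·c³ + 28·a − 188·a² − 35·b − 49·c − 288·a³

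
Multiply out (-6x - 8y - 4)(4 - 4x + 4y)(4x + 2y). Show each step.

-32x^2 - 208xy + 96x^3 + 80x^2y - 112xy^2 - 96y^2 - 64y^3 - 64x - 32y

(-6x - 8y - 4)(4 - 4x + 4y)(4x + 2y)
= (-24x + 24x^2 - 24xy - 32y + 32xy - 32y^2 - 16 + 16x - 16y)(4x + 2y)    [distributive law]
= (-8x + 24x^2 + 8xy - 48y - 32y^2 - 16)(4x + 2y)    [combine like terms]
= -32x^2 - 16xy + 96x^3 + 48x^2y + 32x^2y + 16xy^2 - 192xy - 96y^2 - 128xy^2 - 64y^3 - 64x - 32y    [distributive law]
= -32x^2 - 208xy + 96x^3 + 80x^2y - 112xy^2 - 96y^2 - 64y^3 - 64x - 32y    [combine like terms]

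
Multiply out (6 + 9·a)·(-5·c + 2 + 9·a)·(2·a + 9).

(6 + 9·a)·(-5·c + 2 + 9·a)·(2·a + 9)
= (-30·c + 12 + 54·a - 45·a·c + 18·a + 81·a²)·(2·a + 9)    [distributive law]
= (-30·c + 12 + 72·a - 45·a·c + 81·a²)·(2·a + 9)    [combine like terms]
= -60·a·c - 270·c + 24·a + 108 + 144·a² + 648·a - 90·a²·c - 405·a·c + 162·a³ + 729·a²    [distributive law]
= -465·a·c - 270·c + 672·a + 108 + 873·a² - 90·a²·c + 162·a³    [combine like terms]

-465·a·c - 270·c + 672·a + 108 + 873·a² - 90·a²·c + 162·a³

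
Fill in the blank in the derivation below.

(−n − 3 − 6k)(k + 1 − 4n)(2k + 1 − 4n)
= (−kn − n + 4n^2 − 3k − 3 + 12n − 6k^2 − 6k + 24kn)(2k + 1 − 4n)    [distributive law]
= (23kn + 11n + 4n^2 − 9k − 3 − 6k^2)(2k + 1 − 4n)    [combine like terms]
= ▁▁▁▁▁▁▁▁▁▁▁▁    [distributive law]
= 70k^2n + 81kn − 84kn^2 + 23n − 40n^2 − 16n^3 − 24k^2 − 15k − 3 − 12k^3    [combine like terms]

Applying distributive law to the line above:

46k^2n + 23kn − 92kn^2 + 22kn + 11n − 44n^2 + 8kn^2 + 4n^2 − 16n^3 − 18k^2 − 9k + 36kn − 6k − 3 + 12n − 12k^3 − 6k^2 + 24k^2n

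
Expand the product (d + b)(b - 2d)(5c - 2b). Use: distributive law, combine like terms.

(d + b)(b - 2d)(5c - 2b)
= (bd - 2d^2 + b^2 - 2bd)(5c - 2b)    [distributive law]
= (-bd - 2d^2 + b^2)(5c - 2b)    [combine like terms]
= -5bcd + 2b^2d - 10cd^2 + 4bd^2 + 5b^2c - 2b^3    [distributive law]

-5bcd + 2b^2d - 10cd^2 + 4bd^2 + 5b^2c - 2b^3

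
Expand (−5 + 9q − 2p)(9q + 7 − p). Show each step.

(−5 + 9q − 2p)(9q + 7 − p)
= −45q − 35 + 5p + 81q^2 + 63q − 9pq − 18pq − 14p + 2p^2    [distributive law]
= 18q − 35 − 9p + 81q^2 − 27pq + 2p^2    [combine like terms]

18q − 35 − 9p + 81q^2 − 27pq + 2p^2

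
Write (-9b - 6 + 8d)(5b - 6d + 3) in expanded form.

(-9b - 6 + 8d)(5b - 6d + 3)
= -45b^2 + 54bd - 27b - 30b + 36d - 18 + 40bd - 48d^2 + 24d    [distributive law]
= -45b^2 + 94bd - 57b + 60d - 18 - 48d^2    [combine like terms]

-45b^2 + 94bd - 57b + 60d - 18 - 48d^2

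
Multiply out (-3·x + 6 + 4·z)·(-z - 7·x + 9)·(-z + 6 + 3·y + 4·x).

(-3·x + 6 + 4·z)·(-z - 7·x + 9)·(-z + 6 + 3·y + 4·x)
= (3·x·z + 21·x² - 27·x - 6·z - 42·x + 54 - 4·z² - 28·x·z + 36·z)·(-z + 6 + 3·y + 4·x)    [distributive law]
= (-25·x·z + 21·x² - 69·x + 30·z + 54 - 4·z²)·(-z + 6 + 3·y + 4·x)    [combine like terms]
= 25·x·z² - 150·x·z - 75·x·y·z - 100·x²·z - 21·x²·z + 126·x² + 63·x²·y + 84·x³ + 69·x·z - 414·x - 207·x·y - 276·x² - 30·z² + 180·z + 90·y·z + 120·x·z - 54·z + 324 + 162·y + 216·x + 4·z³ - 24·z² - 12·y·z² - 16·x·z²    [distributive law]
= 9·x·z² + 39·x·z - 75·x·y·z - 121·x²·z - 150·x² + 63·x²·y + 84·x³ - 198·x - 207·x·y - 54·z² + 126·z + 90·y·z + 324 + 162·y + 4·z³ - 12·y·z²    [combine like terms]

9·x·z² + 39·x·z - 75·x·y·z - 121·x²·z - 150·x² + 63·x²·y + 84·x³ - 198·x - 207·x·y - 54·z² + 126·z + 90·y·z + 324 + 162·y + 4·z³ - 12·y·z²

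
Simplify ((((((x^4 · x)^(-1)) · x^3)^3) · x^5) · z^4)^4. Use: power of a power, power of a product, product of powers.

x^(-4)z^16

((((((x^4 · x)^(-1)) · x^3)^3) · x^5) · z^4)^4
= ((((((x^4 · x)^(-1)) · x^3)^3) · x^5)^4) · ((z^4)^4)    [power of a product]
= ((((((x^4 · x)^(-1)) · x^3)^3)^4) · ((x^5)^4)) · ((z^4)^4)    [power of a product]
= (((((x^4 · x)^(-1)) · x^3)^12) · ((x^5)^4)) · ((z^4)^4)    [power of a power]
= (((((x^4 · x)^(-1))^12) · ((x^3)^12)) · ((x^5)^4)) · ((z^4)^4)    [power of a product]
= ((((x^4 · x)^(-12)) · ((x^3)^12)) · ((x^5)^4)) · ((z^4)^4)    [power of a power]
= (((((x^4)^(-12)) · (x^(-12))) · ((x^3)^12)) · ((x^5)^4)) · ((z^4)^4)    [power of a product]
= (((x^(-48) · (x^(-12))) · ((x^3)^12)) · ((x^5)^4)) · ((z^4)^4)    [power of a power]
= ((x^(-60) · ((x^3)^12)) · ((x^5)^4)) · ((z^4)^4)    [product of powers]
= ((x^(-60) · x^36) · ((x^5)^4)) · ((z^4)^4)    [power of a power]
= (x^(-24) · ((x^5)^4)) · ((z^4)^4)    [product of powers]
= (x^(-24) · x^20) · ((z^4)^4)    [power of a power]
= x^(-4) · ((z^4)^4)    [product of powers]
= x^(-4) · z^16    [power of a power]
= x^(-4)z^16    [rearrange]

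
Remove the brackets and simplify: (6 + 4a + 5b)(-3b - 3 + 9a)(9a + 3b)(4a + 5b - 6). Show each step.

(6 + 4a + 5b)(-3b - 3 + 9a)(9a + 3b)(4a + 5b - 6)
= (-18b - 18 + 54a - 12ab - 12a + 36a^2 - 15b^2 - 15b + 45ab)(9a + 3b)(4a + 5b - 6)    [distributive law]
= (-33b - 18 + 42a + 33ab + 36a^2 - 15b^2)(9a + 3b)(4a + 5b - 6)    [combine like terms]
= (-297ab - 99b^2 - 162a - 54b + 378a^2 + 126ab + 297a^2b + 99ab^2 + 324a^3 + 108a^2b - 135ab^2 - 45b^3)(4a + 5b - 6)    [distributive law]
= (-171ab - 99b^2 - 162a - 54b + 378a^2 + 405a^2b - 36ab^2 + 324a^3 - 45b^3)(4a + 5b - 6)    [combine like terms]
= -684a^2b - 855ab^2 + 1026ab - 396ab^2 - 495b^3 + 594b^2 - 648a^2 - 810ab + 972a - 216ab - 270b^2 + 324b + 1512a^3 + 1890a^2b - 2268a^2 + 1620a^3b + 2025a^2b^2 - 2430a^2b - 144a^2b^2 - 180ab^3 + 216ab^2 + 1296a^4 + 1620a^3b - 1944a^3 - 180ab^3 - 225b^4 + 270b^3    [distributive law]
= -1224a^2b - 1035ab^2 - 225b^3 + 324b^2 - 2916a^2 + 972a + 324b - 432a^3 + 3240a^3b + 1881a^2b^2 - 360ab^3 + 1296a^4 - 225b^4    [combine like terms]

-1224a^2b - 1035ab^2 - 225b^3 + 324b^2 - 2916a^2 + 972a + 324b - 432a^3 + 3240a^3b + 1881a^2b^2 - 360ab^3 + 1296a^4 - 225b^4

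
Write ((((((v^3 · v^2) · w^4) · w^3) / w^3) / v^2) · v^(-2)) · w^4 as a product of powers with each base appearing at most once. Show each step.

vw^8

((((((v^3 · v^2) · w^4) · w^3) / w^3) / v^2) · v^(-2)) · w^4
= (((((v^5 · w^4) · w^3) / w^3) / v^2) · v^(-2)) · w^4    [product of powers]
= vw^8    [quotient of powers; product of powers]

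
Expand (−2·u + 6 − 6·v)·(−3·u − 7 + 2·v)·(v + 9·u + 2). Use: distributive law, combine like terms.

132·u^2·v + 54·u^3 − 24·u^2 + 510·u·v − 386·u − 94·u·v^2 + 66·v − 84 + 30·v^2 − 12·v^3

(−2·u + 6 − 6·v)·(−3·u − 7 + 2·v)·(v + 9·u + 2)
= (6·u^2 + 14·u − 4·u·v − 18·u − 42 + 12·v + 18·u·v + 42·v − 12·v^2)·(v + 9·u + 2)    [distributive law]
= (6·u^2 − 4·u + 14·u·v − 42 + 54·v − 12·v^2)·(v + 9·u + 2)    [combine like terms]
= 6·u^2·v + 54·u^3 + 12·u^2 − 4·u·v − 36·u^2 − 8·u + 14·u·v^2 + 126·u^2·v + 28·u·v − 42·v − 378·u − 84 + 54·v^2 + 486·u·v + 108·v − 12·v^3 − 108·u·v^2 − 24·v^2    [distributive law]
= 132·u^2·v + 54·u^3 − 24·u^2 + 510·u·v − 386·u − 94·u·v^2 + 66·v − 84 + 30·v^2 − 12·v^3    [combine like terms]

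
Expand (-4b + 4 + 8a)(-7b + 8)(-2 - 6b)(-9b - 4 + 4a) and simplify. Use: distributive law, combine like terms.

-2064b³ - 568b² + 2320ab² + 1512b⁴ - 3696ab³ + 864b + 1952ab + 256 + 256a - 1088a²b + 1344a²b² - 512a²

(-4b + 4 + 8a)(-7b + 8)(-2 - 6b)(-9b - 4 + 4a)
= (28b² - 32b - 28b + 32 - 56ab + 64a)(-2 - 6b)(-9b - 4 + 4a)    [distributive law]
= (28b² - 60b + 32 - 56ab + 64a)(-2 - 6b)(-9b - 4 + 4a)    [combine like terms]
= (-56b² - 168b³ + 120b + 360b² - 64 - 192b + 112ab + 336ab² - 128a - 384ab)(-9b - 4 + 4a)    [distributive law]
= (304b² - 168b³ - 72b - 64 - 272ab + 336ab² - 128a)(-9b - 4 + 4a)    [combine like terms]
= -2736b³ - 1216b² + 1216ab² + 1512b⁴ + 672b³ - 672ab³ + 648b² + 288b - 288ab + 576b + 256 - 256a + 2448ab² + 1088ab - 1088a²b - 3024ab³ - 1344ab² + 1344a²b² + 1152ab + 512a - 512a²    [distributive law]
= -2064b³ - 568b² + 2320ab² + 1512b⁴ - 3696ab³ + 864b + 1952ab + 256 + 256a - 1088a²b + 1344a²b² - 512a²    [combine like terms]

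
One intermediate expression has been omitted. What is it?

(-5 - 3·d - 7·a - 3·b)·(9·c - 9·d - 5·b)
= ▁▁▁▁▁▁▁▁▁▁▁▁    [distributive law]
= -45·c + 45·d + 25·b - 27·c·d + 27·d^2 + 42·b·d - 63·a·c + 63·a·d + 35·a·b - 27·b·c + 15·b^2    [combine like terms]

By distributive law:

-45·c + 45·d + 25·b - 27·c·d + 27·d^2 + 15·b·d - 63·a·c + 63·a·d + 35·a·b - 27·b·c + 27·b·d + 15·b^2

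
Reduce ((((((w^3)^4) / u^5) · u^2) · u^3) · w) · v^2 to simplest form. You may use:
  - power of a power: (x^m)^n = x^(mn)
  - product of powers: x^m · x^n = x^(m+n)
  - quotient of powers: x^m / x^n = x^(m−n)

((((((w^3)^4) / u^5) · u^2) · u^3) · w) · v^2
= ((((w^12 / u^5) · u^2) · u^3) · w) · v^2    [power of a power]
= v^2w^13    [quotient of powers; product of powers]

v^2w^13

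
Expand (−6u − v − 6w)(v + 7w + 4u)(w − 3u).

29uvw + 30u^2v + 60uw^2 + 174u^2w + 72u^3 − v^2w + 3uv^2 − 13vw^2 − 42w^3

(−6u − v − 6w)(v + 7w + 4u)(w − 3u)
= (−6uv − 42uw − 24u^2 − v^2 − 7vw − 4uv − 6vw − 42w^2 − 24uw)(w − 3u)    [distributive law]
= (−10uv − 66uw − 24u^2 − v^2 − 13vw − 42w^2)(w − 3u)    [combine like terms]
= −10uvw + 30u^2v − 66uw^2 + 198u^2w − 24u^2w + 72u^3 − v^2w + 3uv^2 − 13vw^2 + 39uvw − 42w^3 + 126uw^2    [distributive law]
= 29uvw + 30u^2v + 60uw^2 + 174u^2w + 72u^3 − v^2w + 3uv^2 − 13vw^2 − 42w^3    [combine like terms]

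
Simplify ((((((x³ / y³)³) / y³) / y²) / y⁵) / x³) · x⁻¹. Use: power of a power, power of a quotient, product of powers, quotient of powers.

x⁵·y⁻¹⁹

((((((x³ / y³)³) / y³) / y²) / y⁵) / x³) · x⁻¹
= (((((((x³)³) / ((y³)³)) / y³) / y²) / y⁵) / x³) · x⁻¹    [power of a quotient]
= (((((x⁹ / ((y³)³)) / y³) / y²) / y⁵) / x³) · x⁻¹    [power of a power]
= (((((x⁹ / y⁹) / y³) / y²) / y⁵) / x³) · x⁻¹    [power of a power]
= x⁵·y⁻¹⁹    [quotient of powers; product of powers]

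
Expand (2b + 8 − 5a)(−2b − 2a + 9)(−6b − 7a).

24b³ − 8ab² − 102a²b − 12b² + 352ab + 427a² − 432b − 504a − 70a³

(2b + 8 − 5a)(−2b − 2a + 9)(−6b − 7a)
= (−4b² − 4ab + 18b − 16b − 16a + 72 + 10ab + 10a² − 45a)(−6b − 7a)    [distributive law]
= (−4b² + 6ab + 2b − 61a + 72 + 10a²)(−6b − 7a)    [combine like terms]
= 24b³ + 28ab² − 36ab² − 42a²b − 12b² − 14ab + 366ab + 427a² − 432b − 504a − 60a²b − 70a³    [distributive law]
= 24b³ − 8ab² − 102a²b − 12b² + 352ab + 427a² − 432b − 504a − 70a³    [combine like terms]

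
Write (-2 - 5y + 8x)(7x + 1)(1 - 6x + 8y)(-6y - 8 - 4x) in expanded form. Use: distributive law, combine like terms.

(-2 - 5y + 8x)(7x + 1)(1 - 6x + 8y)(-6y - 8 - 4x)
= (-14x - 2 - 35xy - 5y + 56x^2 + 8x)(1 - 6x + 8y)(-6y - 8 - 4x)    [distributive law]
= (-6x - 2 - 35xy - 5y + 56x^2)(1 - 6x + 8y)(-6y - 8 - 4x)    [combine like terms]
= (-6x + 36x^2 - 48xy - 2 + 12x - 16y - 35xy + 210x^2y - 280xy^2 - 5y + 30xy - 40y^2 + 56x^2 - 336x^3 + 448x^2y)(-6y - 8 - 4x)    [distributive law]
= (6x + 92x^2 - 53xy - 2 - 21y + 658x^2y - 280xy^2 - 40y^2 - 336x^3)(-6y - 8 - 4x)    [combine like terms]
= -36xy - 48x - 24x^2 - 552x^2y - 736x^2 - 368x^3 + 318xy^2 + 424xy + 212x^2y + 12y + 16 + 8x + 126y^2 + 168y + 84xy - 3948x^2y^2 - 5264x^2y - 2632x^3y + 1680xy^3 + 2240xy^2 + 1120x^2y^2 + 240y^3 + 320y^2 + 160xy^2 + 2016x^3y + 2688x^3 + 1344x^4    [distributive law]
= 472xy - 40x - 760x^2 - 5604x^2y + 2320x^3 + 2718xy^2 + 180y + 16 + 446y^2 - 2828x^2y^2 - 616x^3y + 1680xy^3 + 240y^3 + 1344x^4    [combine like terms]

472xy - 40x - 760x^2 - 5604x^2y + 2320x^3 + 2718xy^2 + 180y + 16 + 446y^2 - 2828x^2y^2 - 616x^3y + 1680xy^3 + 240y^3 + 1344x^4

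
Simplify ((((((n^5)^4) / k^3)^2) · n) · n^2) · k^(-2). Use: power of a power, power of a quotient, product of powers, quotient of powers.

k^(-8)n^43

((((((n^5)^4) / k^3)^2) · n) · n^2) · k^(-2)
= ((((((n^5)^4)^2) / ((k^3)^2)) · n) · n^2) · k^(-2)    [power of a quotient]
= (((((n^5)^8) / ((k^3)^2)) · n) · n^2) · k^(-2)    [power of a power]
= (((n^40 / ((k^3)^2)) · n) · n^2) · k^(-2)    [power of a power]
= (((n^40 / k^6) · n) · n^2) · k^(-2)    [power of a power]
= k^(-8)n^43    [quotient of powers; product of powers]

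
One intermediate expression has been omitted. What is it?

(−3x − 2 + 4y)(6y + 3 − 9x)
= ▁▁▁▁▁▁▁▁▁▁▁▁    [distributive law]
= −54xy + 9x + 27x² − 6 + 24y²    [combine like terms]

By distributive law:

−18xy − 9x + 27x² − 12y − 6 + 18x + 24y² + 12y − 36xy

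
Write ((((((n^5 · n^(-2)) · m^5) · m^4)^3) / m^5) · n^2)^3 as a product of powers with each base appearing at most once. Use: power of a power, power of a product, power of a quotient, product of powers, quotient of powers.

m^66·n^33

((((((n^5 · n^(-2)) · m^5) · m^4)^3) / m^5) · n^2)^3
= ((((((n^5 · n^(-2)) · m^5) · m^4)^3) / m^5)^3) · ((n^2)^3)    [power of a product]
= ((((((n^5 · n^(-2)) · m^5) · m^4)^3)^3) / ((m^5)^3)) · ((n^2)^3)    [power of a quotient]
= (((((n^5 · n^(-2)) · m^5) · m^4)^9) / ((m^5)^3)) · ((n^2)^3)    [power of a power]
= (((((n^5 · n^(-2)) · m^5)^9) · ((m^4)^9)) / ((m^5)^3)) · ((n^2)^3)    [power of a product]
= (((((n^5 · n^(-2))^9) · ((m^5)^9)) · ((m^4)^9)) / ((m^5)^3)) · ((n^2)^3)    [power of a product]
= ((((((n^5)^9) · ((n^(-2))^9)) · ((m^5)^9)) · ((m^4)^9)) / ((m^5)^3)) · ((n^2)^3)    [power of a product]
= ((((n^45 · ((n^(-2))^9)) · ((m^5)^9)) · ((m^4)^9)) / ((m^5)^3)) · ((n^2)^3)    [power of a power]
= ((((n^45 · n^(-18)) · ((m^5)^9)) · ((m^4)^9)) / ((m^5)^3)) · ((n^2)^3)    [power of a power]
= (((n^27 · ((m^5)^9)) · ((m^4)^9)) / ((m^5)^3)) · ((n^2)^3)    [product of powers]
= (((n^27 · m^45) · ((m^4)^9)) / ((m^5)^3)) · ((n^2)^3)    [power of a power]
= (((n^27 · m^45) · m^36) / ((m^5)^3)) · ((n^2)^3)    [power of a power]
= (((n^27 · m^45) · m^36) / m^15) · ((n^2)^3)    [power of a power]
= (((n^27 · m^45) · m^36) / m^15) · n^6    [power of a power]
= m^66·n^33    [quotient of powers; product of powers]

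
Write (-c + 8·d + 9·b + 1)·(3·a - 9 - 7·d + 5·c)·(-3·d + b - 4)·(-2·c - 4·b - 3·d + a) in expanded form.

(-c + 8·d + 9·b + 1)·(3·a - 9 - 7·d + 5·c)·(-3·d + b - 4)·(-2·c - 4·b - 3·d + a)
= (-3·a·c + 9·c + 7·c·d - 5·c² + 24·a·d - 72·d - 56·d² + 40·c·d + 27·a·b - 81·b - 63·b·d + 45·b·c + 3·a - 9 - 7·d + 5·c)·(-3·d + b - 4)·(-2·c - 4·b - 3·d + a)    [distributive law]
= (-3·a·c + 14·c + 47·c·d - 5·c² + 24·a·d - 79·d - 56·d² + 27·a·b - 81·b - 63·b·d + 45·b·c + 3·a - 9)·(-3·d + b - 4)·(-2·c - 4·b - 3·d + a)    [combine like terms]
= (9·a·c·d - 3·a·b·c + 12·a·c - 42·c·d + 14·b·c - 56·c - 141·c·d² + 47·b·c·d - 188·c·d + 15·c²·d - 5·b·c² + 20·c² - 72·a·d² + 24·a·b·d - 96·a·d + 237·d² - 79·b·d + 316·d + 168·d³ - 56·b·d² + 224·d² - 81·a·b·d + 27·a·b² - 108·a·b + 243·b·d - 81·b² + 324·b + 189·b·d² - 63·b²·d + 252·b·d - 135·b·c·d + 45·b²·c - 180·b·c - 9·a·d + 3·a·b - 12·a + 27·d - 9·b + 36)·(-2·c - 4·b - 3·d + a)    [distributive law]
= (9·a·c·d - 3·a·b·c + 12·a·c - 230·c·d - 166·b·c - 56·c - 141·c·d² - 88·b·c·d + 15·c²·d - 5·b·c² + 20·c² - 72·a·d² - 57·a·b·d - 105·a·d + 461·d² + 416·b·d + 343·d + 168·d³ + 133·b·d² + 27·a·b² - 105·a·b - 81·b² + 315·b - 63·b²·d + 45·b²·c - 12·a + 36)·(-2·c - 4·b - 3·d + a)    [combine like terms]
= -18·a·c²·d - 36·a·b·c·d - 27·a·c·d² + 9·a²·c·d + 6·a·b·c² + 12·a·b²·c + 9·a·b·c·d - 3·a²·b·c - 24·a·c² - 48·a·b·c - 36·a·c·d + 12·a²·c + 460·c²·d + 920·b·c·d + 690·c·d² - 230·a·c·d + 332·b·c² + 664·b²·c + 498·b·c·d - 166·a·b·c + 112·c² + 224·b·c + 168·c·d - 56·a·c + 282·c²·d² + 564·b·c·d² + 423·c·d³ - 141·a·c·d² + 176·b·c²·d + 352·b²·c·d + 264·b·c·d² - 88·a·b·c·d - 30·c³·d - 60·b·c²·d - 45·c²·d² + 15·a·c²·d + 10·b·c³ + 20·b²·c² + 15·b·c²·d - 5·a·b·c² - 40·c³ - 80·b·c² - 60·c²·d + 20·a·c² + 144·a·c·d² + 288·a·b·d² + 216·a·d³ - 72·a²·d² + 114·a·b·c·d + 228·a·b²·d + 171·a·b·d² - 57·a²·b·d + 210·a·c·d + 420·a·b·d + 315·a·d² - 105·a²·d - 922·c·d² - 1844·b·d² - 1383·d³ + 461·a·d² - 832·b·c·d - 1664·b²·d - 1248·b·d² + 416·a·b·d - 686·c·d - 1372·b·d - 1029·d² + 343·a·d - 336·c·d³ - 672·b·d³ - 504·d⁴ + 168·a·d³ - 266·b·c·d² - 532·b²·d² - 399·b·d³ + 133·a·b·d² - 54·a·b²·c - 108·a·b³ - 81·a·b²·d + 27·a²·b² + 210·a·b·c + 420·a·b² + 315·a·b·d - 105·a²·b + 162·b²·c + 324·b³ + 243·b²·d - 81·a·b² - 630·b·c - 1260·b² - 945·b·d + 315·a·b + 126·b²·c·d + 252·b³·d + 189·b²·d² - 63·a·b²·d - 90·b²·c² - 180·b³·c - 135·b²·c·d + 45·a·b²·c + 24·a·c + 48·a·b + 36·a·d - 12·a² - 72·c - 144·b - 108·d + 36·a    [distributive law]
= -3·a·c²·d - a·b·c·d - 24·a·c·d² + 9·a²·c·d + a·b·c² + 3·a·b²·c - 3·a²·b·c - 4·a·c² - 4·a·b·c - 56·a·c·d + 12·a²·c + 400·c²·d + 586·b·c·d - 232·c·d² + 252·b·c² + 826·b²·c + 112·c² - 406·b·c - 518·c·d - 32·a·c + 237·c²·d² + 562·b·c·d² + 87·c·d³ + 131·b·c²·d + 343·b²·c·d - 30·c³·d + 10·b·c³ - 70·b²·c² - 40·c³ + 592·a·b·d² + 384·a·d³ - 72·a²·d² + 84·a·b²·d - 57·a²·b·d + 1151·a·b·d + 776·a·d² - 105·a²·d - 3092·b·d² - 1383·d³ - 1421·b²·d - 2317·b·d - 1029·d² + 379·a·d - 1071·b·d³ - 504·d⁴ - 343·b²·d² - 108·a·b³ + 27·a²·b² + 339·a·b² - 105·a²·b + 324·b³ - 1260·b² + 363·a·b + 252·b³·d - 180·b³·c - 12·a² - 72·c - 144·b - 108·d + 36·a    [combine like terms]

-3·a·c²·d - a·b·c·d - 24·a·c·d² + 9·a²·c·d + a·b·c² + 3·a·b²·c - 3·a²·b·c - 4·a·c² - 4·a·b·c - 56·a·c·d + 12·a²·c + 400·c²·d + 586·b·c·d - 232·c·d² + 252·b·c² + 826·b²·c + 112·c² - 406·b·c - 518·c·d - 32·a·c + 237·c²·d² + 562·b·c·d² + 87·c·d³ + 131·b·c²·d + 343·b²·c·d - 30·c³·d + 10·b·c³ - 70·b²·c² - 40·c³ + 592·a·b·d² + 384·a·d³ - 72·a²·d² + 84·a·b²·d - 57·a²·b·d + 1151·a·b·d + 776·a·d² - 105·a²·d - 3092·b·d² - 1383·d³ - 1421·b²·d - 2317·b·d - 1029·d² + 379·a·d - 1071·b·d³ - 504·d⁴ - 343·b²·d² - 108·a·b³ + 27·a²·b² + 339·a·b² - 105·a²·b + 324·b³ - 1260·b² + 363·a·b + 252·b³·d - 180·b³·c - 12·a² - 72·c - 144·b - 108·d + 36·a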